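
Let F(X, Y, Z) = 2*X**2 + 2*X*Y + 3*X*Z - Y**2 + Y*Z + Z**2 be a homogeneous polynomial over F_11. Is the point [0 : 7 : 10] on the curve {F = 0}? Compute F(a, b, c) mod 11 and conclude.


F(0,7,10) ≡ 0 (mod 11); P is on the curve.

Evaluate F(0, 7, 10) term-by-term (mod 11).
  2*X**2 ↦ 2·0·1·1 = 0
  2*X*Y ↦ 2·0·7·1 = 0
  3*X*Z ↦ 3·0·1·10 = 0
  -Y**2 ↦ -1·1·49·1 = -49
  Y*Z ↦ 1·1·7·10 = 70
  Z**2 ↦ 1·1·1·100 = 100
Sum: F(0, 7, 10) = (0) + (0) + (0) + (-49) + (70) + (100) = 121.
Reducing mod 11: 121 ≡ 0 (mod 11).
Since F(a, b, c) ≡ 0 (mod 11), P lies on the curve.


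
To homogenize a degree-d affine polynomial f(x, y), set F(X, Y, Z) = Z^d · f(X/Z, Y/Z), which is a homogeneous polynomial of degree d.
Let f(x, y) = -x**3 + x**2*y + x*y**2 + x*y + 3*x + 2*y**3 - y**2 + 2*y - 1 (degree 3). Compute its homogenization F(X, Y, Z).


F(X, Y, Z) = -X**3 + X**2*Y + X*Y**2 + X*Y*Z + 3*X*Z**2 + 2*Y**3 - Y**2*Z + 2*Y*Z**2 - Z**3

deg(f) = 3.
Substitute x = X/Z, y = Y/Z into f, then multiply by Z^3.
  monomial -1·x^3·y^0 ↦ -1·X^3·Y^0·Z^0.
  monomial 1·x^2·y^1 ↦ 1·X^2·Y^1·Z^0.
  monomial 1·x^1·y^2 ↦ 1·X^1·Y^2·Z^0.
  monomial 1·x^1·y^1 ↦ 1·X^1·Y^1·Z^1.
  monomial 3·x^1·y^0 ↦ 3·X^1·Y^0·Z^2.
  monomial 2·x^0·y^3 ↦ 2·X^0·Y^3·Z^0.
  monomial -1·x^0·y^2 ↦ -1·X^0·Y^2·Z^1.
  monomial 2·x^0·y^1 ↦ 2·X^0·Y^1·Z^2.
  monomial -1·x^0·y^0 ↦ -1·X^0·Y^0·Z^3.
Collecting: F(X, Y, Z) = -X**3 + X**2*Y + X*Y**2 + X*Y*Z + 3*X*Z**2 + 2*Y**3 - Y**2*Z + 2*Y*Z**2 - Z**3.


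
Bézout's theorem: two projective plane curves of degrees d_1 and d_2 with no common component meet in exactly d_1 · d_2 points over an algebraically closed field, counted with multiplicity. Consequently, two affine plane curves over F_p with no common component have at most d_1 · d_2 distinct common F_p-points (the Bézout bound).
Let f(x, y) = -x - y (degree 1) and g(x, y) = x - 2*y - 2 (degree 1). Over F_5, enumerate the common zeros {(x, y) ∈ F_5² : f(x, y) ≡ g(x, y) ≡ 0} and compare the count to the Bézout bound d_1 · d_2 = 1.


Common zeros: {(4, 1)}; count = 1; Bézout bound = 1.

deg(f) = 1, deg(g) = 1, so Bézout bound = 1.
Scan x ∈ F_5. For each x, list the y ∈ F_5 with f(x, y) ≡ 0 and those with g(x, y) ≡ 0 (mod 5); the common zeros in that column are the intersection.
  x = 0: f ≡ 0 at y ∈ {0}; g ≡ 0 at y ∈ {4}; common: ∅.
  x = 1: f ≡ 0 at y ∈ {4}; g ≡ 0 at y ∈ {2}; common: ∅.
  x = 2: f ≡ 0 at y ∈ {3}; g ≡ 0 at y ∈ {0}; common: ∅.
  x = 3: f ≡ 0 at y ∈ {2}; g ≡ 0 at y ∈ {3}; common: ∅.
  x = 4: f ≡ 0 at y ∈ {1}; g ≡ 0 at y ∈ {1}; common: {1}.
Collecting: common zeros = {(4, 1)}, so the count is 1.
Comparison with the Bézout bound: 1 ≤ 1 = deg(f)·deg(g), as expected for curves with no common component (the bound is attained).


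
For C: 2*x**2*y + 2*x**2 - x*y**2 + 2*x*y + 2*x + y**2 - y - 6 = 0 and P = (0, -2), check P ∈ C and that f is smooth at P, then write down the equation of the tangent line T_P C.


Tangent line at P: -6*x - 5*y - 10 = 0.

Step 1: f(0, -2) = 0, so P lies on C.
Step 2: partial derivatives
  f_x(x, y) = 4*x*y + 4*x - y**2 + 2*y + 2, f_y(x, y) = 2*x**2 - 2*x*y + 2*x + 2*y - 1.
  f_x(P) = -6, f_y(P) = -5 (gradient nonzero, so P is smooth).
Step 3: tangent line at P: -6·(x − 0) + -5·(y − -2) = 0.
Expanding: -6*x - 5*y - 10 = 0.


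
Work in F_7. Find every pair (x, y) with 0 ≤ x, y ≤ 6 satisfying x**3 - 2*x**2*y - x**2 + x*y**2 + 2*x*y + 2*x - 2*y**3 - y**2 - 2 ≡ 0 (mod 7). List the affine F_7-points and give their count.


Affine F_7-points: {(1, 0), (2, 2), (3, 5), (5, 1), (5, 2), (5, 6), (6, 1), (6, 4)}; count = 8.

For each of the 49 pairs (x, y) ∈ F_7², evaluate f(x, y) mod 7. Record the zeros.
  x = 0: [0↦5, 1↦2, 2↦6, 3↦5, 4↦1, 5↦3, 6↦6]  zeros at y ∈ ∅
  x = 1: [0↦0, 1↦5, 2↦5, 3↦2, 4↦5, 5↦2, 6↦2]  zeros at y ∈ {0}
  x = 2: [0↦6, 1↦1, 2↦0, 3↦5, 4↦4, 5↦6, 6↦6]  zeros at y ∈ {2}
  x = 3: [0↦1, 1↦3, 2↦4, 3↦6, 4↦4, 5↦0, 6↦3]  zeros at y ∈ {5}
  x = 4: [0↦5, 1↦3, 2↦2, 3↦4, 4↦4, 5↦4, 6↦6]  zeros at y ∈ ∅
  x = 5: [0↦3, 1↦0, 2↦0, 3↦5, 4↦3, 5↦3, 6↦0]  zeros at y ∈ {1, 2, 6}
  x = 6: [0↦1, 1↦0, 2↦4, 3↦1, 4↦0, 5↦3, 6↦5]  zeros at y ∈ {1, 4}
Collecting zeros: affine points = {(1, 0), (2, 2), (3, 5), (5, 1), (5, 2), (5, 6), (6, 1), (6, 4)}.
Total count |C(F_7)_aff| = 8.


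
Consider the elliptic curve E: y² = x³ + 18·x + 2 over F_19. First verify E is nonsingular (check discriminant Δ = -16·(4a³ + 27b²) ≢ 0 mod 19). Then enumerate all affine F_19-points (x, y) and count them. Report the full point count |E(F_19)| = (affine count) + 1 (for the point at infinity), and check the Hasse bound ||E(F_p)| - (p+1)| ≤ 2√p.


Affine points = {(3, 8), (3, 11), (4, 9), (4, 10), (9, 0), (10, 2), (10, 17), (11, 7), (11, 12), (13, 1), (13, 18), (16, 4), (16, 15)}; affine count = 13; |E(F_19)| = 14.

Discriminant check: Δ ∝ 4a³ + 27b² = 4·18³ + 27·2² = 4·5832 + 27·4 ≡ 9 (mod 19). Nonzero ⇒ E is nonsingular.
For each x ∈ F_19, compute rhs = x³ + 18·x + 2 mod 19, then count y ∈ F_19 with y² ≡ rhs.
  x = 0: rhs = 2, matching y values: none (0 points).
  x = 1: rhs = 2, matching y values: none (0 points).
  x = 2: rhs = 8, matching y values: none (0 points).
  x = 3: rhs = 7, matching y values: 8, 11 (2 points).
  x = 4: rhs = 5, matching y values: 9, 10 (2 points).
  x = 5: rhs = 8, matching y values: none (0 points).
  x = 6: rhs = 3, matching y values: none (0 points).
  x = 7: rhs = 15, matching y values: none (0 points).
  x = 8: rhs = 12, matching y values: none (0 points).
  x = 9: rhs = 0, matching y values: 0 (1 points).
  x = 10: rhs = 4, matching y values: 2, 17 (2 points).
  x = 11: rhs = 11, matching y values: 7, 12 (2 points).
  x = 12: rhs = 8, matching y values: none (0 points).
  x = 13: rhs = 1, matching y values: 1, 18 (2 points).
  x = 14: rhs = 15, matching y values: none (0 points).
  x = 15: rhs = 18, matching y values: none (0 points).
  x = 16: rhs = 16, matching y values: 4, 15 (2 points).
  x = 17: rhs = 15, matching y values: none (0 points).
  x = 18: rhs = 2, matching y values: none (0 points).
Total affine count: 13.
Full point count |E(F_19)| = 13 + 1 = 14.
Hasse bound: |14 − (19+1)| = |-6| = 6 ≤ 2√19 ≈ 8.7178 ✓.


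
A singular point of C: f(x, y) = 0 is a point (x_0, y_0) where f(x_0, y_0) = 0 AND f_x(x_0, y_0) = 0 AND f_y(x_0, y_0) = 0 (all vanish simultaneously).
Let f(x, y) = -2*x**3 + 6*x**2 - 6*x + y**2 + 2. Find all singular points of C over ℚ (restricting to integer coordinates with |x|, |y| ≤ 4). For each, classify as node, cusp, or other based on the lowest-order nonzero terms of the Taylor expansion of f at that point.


Singular points: {(1, 0)}; classification: cusp.

Compute partial derivatives:
  f_x = -6*x**2 + 12*x - 6.
  f_y = 2*y.
Scan x_0 ∈ {−4, ..., 4}. For each x_0, f_y(x_0, y) is a polynomial in y; find its integer roots y ∈ {−4, ..., 4}, then test f_x and f at those candidates.
  x = -4: f_y(-4, y) = 2*y; vanishes at y ∈ {0}. (-4, 0): f_x = -150 ≠ 0.
  x = -3: f_y(-3, y) = 2*y; vanishes at y ∈ {0}. (-3, 0): f_x = -96 ≠ 0.
  x = -2: f_y(-2, y) = 2*y; vanishes at y ∈ {0}. (-2, 0): f_x = -54 ≠ 0.
  x = -1: f_y(-1, y) = 2*y; vanishes at y ∈ {0}. (-1, 0): f_x = -24 ≠ 0.
  x = 0: f_y(0, y) = 2*y; vanishes at y ∈ {0}. (0, 0): f_x = -6 ≠ 0.
  x = 1: f_y(1, y) = 2*y; vanishes at y ∈ {0}. (1, 0): f_x = 0, f = 0 — SINGULAR.
  x = 2: f_y(2, y) = 2*y; vanishes at y ∈ {0}. (2, 0): f_x = -6 ≠ 0.
  x = 3: f_y(3, y) = 2*y; vanishes at y ∈ {0}. (3, 0): f_x = -24 ≠ 0.
  x = 4: f_y(4, y) = 2*y; vanishes at y ∈ {0}. (4, 0): f_x = -54 ≠ 0.
Only singular point on the grid: (1, 0).
Classify: substitute x = 1 + u, y = 0 + v and expand: f = -2*u**3 + v**2.
No constant or linear terms (consistent with a singular point). Quadratic part: v**2. Cubic part: -2*u**3.
The quadratic part v**2 is a perfect square, so there is a single (double) tangent line v = 0, i.e. y = 0. Restricting the cubic part to that line (v = 0) leaves -2*u**3 ≠ 0, so f is not divisible by v and the branch is v² ≈ 2*u**3 to lowest order — this is a cusp.
Classification: cusp.


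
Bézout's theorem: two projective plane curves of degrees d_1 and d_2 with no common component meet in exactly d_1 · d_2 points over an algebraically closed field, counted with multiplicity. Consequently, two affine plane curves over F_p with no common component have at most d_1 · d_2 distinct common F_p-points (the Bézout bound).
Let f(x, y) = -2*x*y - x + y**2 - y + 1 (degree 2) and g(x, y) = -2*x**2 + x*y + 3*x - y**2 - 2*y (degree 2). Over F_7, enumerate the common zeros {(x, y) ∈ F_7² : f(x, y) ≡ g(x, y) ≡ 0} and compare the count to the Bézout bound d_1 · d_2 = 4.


Common zeros: {(0, 5), (3, 4), (5, 3)}; count = 3; Bézout bound = 4.

deg(f) = 2, deg(g) = 2, so Bézout bound = 4.
Scan x ∈ F_7. For each x, list the y ∈ F_7 with f(x, y) ≡ 0 and those with g(x, y) ≡ 0 (mod 7); the common zeros in that column are the intersection.
  x = 0: f ≡ 0 at y ∈ {3, 5}; g ≡ 0 at y ∈ {0, 5}; common: {5}.
  x = 1: f ≡ 0 at y ∈ {0, 3}; g ≡ 0 at y ∈ ∅; common: ∅.
  x = 2: f ≡ 0 at y ∈ {2, 3}; g ≡ 0 at y ∈ ∅; common: ∅.
  x = 3: f ≡ 0 at y ∈ {3, 4}; g ≡ 0 at y ∈ {4}; common: {4}.
  x = 4: f ≡ 0 at y ∈ {3, 6}; g ≡ 0 at y ∈ {4, 5}; common: ∅.
  x = 5: f ≡ 0 at y ∈ {1, 3}; g ≡ 0 at y ∈ {0, 3}; common: {3}.
  x = 6: f ≡ 0 at y ∈ {3}; g ≡ 0 at y ∈ ∅; common: ∅.
Collecting: common zeros = {(0, 5), (3, 4), (5, 3)}, so the count is 3.
Comparison with the Bézout bound: 3 ≤ 4 = deg(f)·deg(g), as expected for curves with no common component (the affine F_7-count falls short of the bound because intersections may lie at infinity, over extension fields, or carry multiplicity).


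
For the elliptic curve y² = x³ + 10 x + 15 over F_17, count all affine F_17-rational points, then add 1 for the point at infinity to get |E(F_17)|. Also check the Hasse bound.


Affine points = {(0, 7), (0, 10), (1, 3), (1, 14), (2, 3), (2, 14), (3, 2), (3, 15), (4, 0), (6, 6), (6, 11), (9, 1), (9, 16), (13, 8), (13, 9), (14, 3), (14, 14), (15, 2), (15, 15), (16, 2), (16, 15)}; affine count = 21; |E(F_17)| = 22.

Discriminant check: Δ ∝ 4a³ + 27b² = 4·10³ + 27·15² = 4·1000 + 27·225 ≡ 11 (mod 17). Nonzero ⇒ E is nonsingular.
For each x ∈ F_17, compute rhs = x³ + 10·x + 15 mod 17, then count y ∈ F_17 with y² ≡ rhs.
  x = 0: rhs = 15, matching y values: 7, 10 (2 points).
  x = 1: rhs = 9, matching y values: 3, 14 (2 points).
  x = 2: rhs = 9, matching y values: 3, 14 (2 points).
  x = 3: rhs = 4, matching y values: 2, 15 (2 points).
  x = 4: rhs = 0, matching y values: 0 (1 points).
  x = 5: rhs = 3, matching y values: none (0 points).
  x = 6: rhs = 2, matching y values: 6, 11 (2 points).
  x = 7: rhs = 3, matching y values: none (0 points).
  x = 8: rhs = 12, matching y values: none (0 points).
  x = 9: rhs = 1, matching y values: 1, 16 (2 points).
  x = 10: rhs = 10, matching y values: none (0 points).
  x = 11: rhs = 11, matching y values: none (0 points).
  x = 12: rhs = 10, matching y values: none (0 points).
  x = 13: rhs = 13, matching y values: 8, 9 (2 points).
  x = 14: rhs = 9, matching y values: 3, 14 (2 points).
  x = 15: rhs = 4, matching y values: 2, 15 (2 points).
  x = 16: rhs = 4, matching y values: 2, 15 (2 points).
Total affine count: 21.
Full point count |E(F_17)| = 21 + 1 = 22.
Hasse bound: |22 − (17+1)| = |4| = 4 ≤ 2√17 ≈ 8.2462 ✓.


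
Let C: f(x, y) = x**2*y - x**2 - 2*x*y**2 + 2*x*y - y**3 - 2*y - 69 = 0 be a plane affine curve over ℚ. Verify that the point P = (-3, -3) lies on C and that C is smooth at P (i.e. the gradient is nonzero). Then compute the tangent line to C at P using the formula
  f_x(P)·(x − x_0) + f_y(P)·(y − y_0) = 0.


Tangent line at P: -62*y - 186 = 0.

Step 1: f(-3, -3) = 0, so P lies on C.
Step 2: partial derivatives
  f_x(x, y) = 2*x*y - 2*x - 2*y**2 + 2*y, f_y(x, y) = x**2 - 4*x*y + 2*x - 3*y**2 - 2.
  f_x(P) = 0, f_y(P) = -62 (gradient nonzero, so P is smooth).
Step 3: tangent line at P: 0·(x − -3) + -62·(y − -3) = 0.
Expanding: -62*y - 186 = 0.


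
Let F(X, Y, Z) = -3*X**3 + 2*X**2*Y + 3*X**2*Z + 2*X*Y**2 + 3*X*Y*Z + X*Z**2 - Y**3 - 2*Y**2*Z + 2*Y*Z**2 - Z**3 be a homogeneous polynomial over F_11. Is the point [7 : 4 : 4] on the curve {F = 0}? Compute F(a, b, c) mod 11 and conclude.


F(7,4,4) ≡ 0 (mod 11); P is on the curve.

Evaluate F(7, 4, 4) term-by-term (mod 11).
  -3*X**3 ↦ -3·343·1·1 = -1029
  2*X**2*Y ↦ 2·49·4·1 = 392
  3*X**2*Z ↦ 3·49·1·4 = 588
  2*X*Y**2 ↦ 2·7·16·1 = 224
  3*X*Y*Z ↦ 3·7·4·4 = 336
  X*Z**2 ↦ 1·7·1·16 = 112
  -Y**3 ↦ -1·1·64·1 = -64
  -2*Y**2*Z ↦ -2·1·16·4 = -128
  2*Y*Z**2 ↦ 2·1·4·16 = 128
  -Z**3 ↦ -1·1·1·64 = -64
Sum: F(7, 4, 4) = (-1029) + (392) + (588) + (224) + (336) + (112) + (-64) + (-128) + (128) + (-64) = 495.
Reducing mod 11: 495 ≡ 0 (mod 11).
Since F(a, b, c) ≡ 0 (mod 11), P lies on the curve.


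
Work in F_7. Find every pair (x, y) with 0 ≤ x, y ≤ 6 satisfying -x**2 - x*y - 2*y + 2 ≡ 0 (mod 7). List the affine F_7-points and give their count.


Affine F_7-points: {(0, 1), (1, 5), (2, 3), (3, 0), (4, 0), (6, 1)}; count = 6.

For each of the 49 pairs (x, y) ∈ F_7², evaluate f(x, y) mod 7. Record the zeros.
  x = 0: [0↦2, 1↦0, 2↦5, 3↦3, 4↦1, 5↦6, 6↦4]  zeros at y ∈ {1}
  x = 1: [0↦1, 1↦5, 2↦2, 3↦6, 4↦3, 5↦0, 6↦4]  zeros at y ∈ {5}
  x = 2: [0↦5, 1↦1, 2↦4, 3↦0, 4↦3, 5↦6, 6↦2]  zeros at y ∈ {3}
  x = 3: [0↦0, 1↦2, 2↦4, 3↦6, 4↦1, 5↦3, 6↦5]  zeros at y ∈ {0}
  x = 4: [0↦0, 1↦1, 2↦2, 3↦3, 4↦4, 5↦5, 6↦6]  zeros at y ∈ {0}
  x = 5: [0↦5, 1↦5, 2↦5, 3↦5, 4↦5, 5↦5, 6↦5]  zeros at y ∈ ∅
  x = 6: [0↦1, 1↦0, 2↦6, 3↦5, 4↦4, 5↦3, 6↦2]  zeros at y ∈ {1}
Collecting zeros: affine points = {(0, 1), (1, 5), (2, 3), (3, 0), (4, 0), (6, 1)}.
Total count |C(F_7)_aff| = 6.


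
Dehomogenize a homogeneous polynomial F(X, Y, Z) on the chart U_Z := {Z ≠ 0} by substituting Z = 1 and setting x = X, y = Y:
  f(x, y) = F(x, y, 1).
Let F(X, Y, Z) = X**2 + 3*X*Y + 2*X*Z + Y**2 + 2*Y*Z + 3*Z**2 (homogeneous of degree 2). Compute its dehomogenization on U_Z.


f(x, y) = x**2 + 3*x*y + 2*x + y**2 + 2*y + 3

On U_Z we set Z = 1. Each monomial c·X^i·Y^j·Z^k in F becomes c·x^i·y^j·1^k = c·x^i·y^j.
Substituting Z = 1: F(X, Y, 1) = x**2 + 3*x*y + 2*x + y**2 + 2*y + 3.
Note: deg(f) ≤ deg(F) = 2; strict inequality happens when F is divisible by Z (lost terms).


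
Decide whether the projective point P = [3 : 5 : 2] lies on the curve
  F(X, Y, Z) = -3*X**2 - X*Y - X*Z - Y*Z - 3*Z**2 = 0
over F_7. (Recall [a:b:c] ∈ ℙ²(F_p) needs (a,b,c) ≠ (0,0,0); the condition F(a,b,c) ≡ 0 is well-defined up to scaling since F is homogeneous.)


F(3,5,2) ≡ 0 (mod 7); P is on the curve.

Evaluate F(3, 5, 2) term-by-term (mod 7).
  -3*X**2 ↦ -3·9·1·1 = -27
  -X*Y ↦ -1·3·5·1 = -15
  -X*Z ↦ -1·3·1·2 = -6
  -Y*Z ↦ -1·1·5·2 = -10
  -3*Z**2 ↦ -3·1·1·4 = -12
Sum: F(3, 5, 2) = (-27) + (-15) + (-6) + (-10) + (-12) = -70.
Reducing mod 7: -70 ≡ 0 (mod 7).
Since F(a, b, c) ≡ 0 (mod 7), P lies on the curve.


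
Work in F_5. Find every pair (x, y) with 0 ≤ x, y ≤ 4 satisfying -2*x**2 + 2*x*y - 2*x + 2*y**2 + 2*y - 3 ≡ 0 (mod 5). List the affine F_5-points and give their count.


Affine F_5-points: {(2, 0), (2, 2), (3, 3), (4, 2), (4, 3)}; count = 5.

For each of the 25 pairs (x, y) ∈ F_5², evaluate f(x, y) mod 5. Record the zeros.
  x = 0: [0↦2, 1↦1, 2↦4, 3↦1, 4↦2]  zeros at y ∈ ∅
  x = 1: [0↦3, 1↦4, 2↦4, 3↦3, 4↦1]  zeros at y ∈ ∅
  x = 2: [0↦0, 1↦3, 2↦0, 3↦1, 4↦1]  zeros at y ∈ {0, 2}
  x = 3: [0↦3, 1↦3, 2↦2, 3↦0, 4↦2]  zeros at y ∈ {3}
  x = 4: [0↦2, 1↦4, 2↦0, 3↦0, 4↦4]  zeros at y ∈ {2, 3}
Collecting zeros: affine points = {(2, 0), (2, 2), (3, 3), (4, 2), (4, 3)}.
Total count |C(F_5)_aff| = 5.


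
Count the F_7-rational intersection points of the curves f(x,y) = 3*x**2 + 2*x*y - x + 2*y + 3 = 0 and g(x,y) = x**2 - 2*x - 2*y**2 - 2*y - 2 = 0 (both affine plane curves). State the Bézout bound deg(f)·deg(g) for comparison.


Common zeros: {(0, 2)}; count = 1; Bézout bound = 4.

deg(f) = 2, deg(g) = 2, so Bézout bound = 4.
Scan x ∈ F_7. For each x, list the y ∈ F_7 with f(x, y) ≡ 0 and those with g(x, y) ≡ 0 (mod 7); the common zeros in that column are the intersection.
  x = 0: f ≡ 0 at y ∈ {2}; g ≡ 0 at y ∈ {2, 4}; common: {2}.
  x = 1: f ≡ 0 at y ∈ {4}; g ≡ 0 at y ∈ {1, 5}; common: ∅.
  x = 2: f ≡ 0 at y ∈ {6}; g ≡ 0 at y ∈ {2, 4}; common: ∅.
  x = 3: f ≡ 0 at y ∈ {1}; g ≡ 0 at y ∈ ∅; common: ∅.
  x = 4: f ≡ 0 at y ∈ {3}; g ≡ 0 at y ∈ ∅; common: ∅.
  x = 5: f ≡ 0 at y ∈ {5}; g ≡ 0 at y ∈ ∅; common: ∅.
  x = 6: f ≡ 0 at y ∈ {0, 1, 2, 3, 4, 5, 6}; g ≡ 0 at y ∈ ∅; common: ∅.
Collecting: common zeros = {(0, 2)}, so the count is 1.
Comparison with the Bézout bound: 1 ≤ 4 = deg(f)·deg(g), as expected for curves with no common component (the affine F_7-count falls short of the bound because intersections may lie at infinity, over extension fields, or carry multiplicity).


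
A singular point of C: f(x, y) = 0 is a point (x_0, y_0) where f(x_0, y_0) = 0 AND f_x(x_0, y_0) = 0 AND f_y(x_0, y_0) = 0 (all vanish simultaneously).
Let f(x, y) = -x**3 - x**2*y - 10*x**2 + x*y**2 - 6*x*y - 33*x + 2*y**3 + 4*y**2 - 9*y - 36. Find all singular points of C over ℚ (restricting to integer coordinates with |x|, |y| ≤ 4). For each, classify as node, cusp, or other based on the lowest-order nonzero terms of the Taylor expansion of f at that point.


Singular points: {(-3, 0)}; classification: node.

Compute partial derivatives:
  f_x = -3*x**2 - 2*x*y - 20*x + y**2 - 6*y - 33.
  f_y = -x**2 + 2*x*y - 6*x + 6*y**2 + 8*y - 9.
Scan x_0 ∈ {−4, ..., 4}. For each x_0, f_y(x_0, y) is a polynomial in y; find its integer roots y ∈ {−4, ..., 4}, then test f_x and f at those candidates.
  x = -4: f_y(-4, y) = 6*y**2 - 1; no integer root y with |y| ≤ 4.
  x = -3: f_y(-3, y) = 6*y**2 + 2*y; vanishes at y ∈ {0}. (-3, 0): f_x = 0, f = 0 — SINGULAR.
  x = -2: f_y(-2, y) = 6*y**2 + 4*y - 1; no integer root y with |y| ≤ 4.
  x = -1: f_y(-1, y) = 6*y**2 + 6*y - 4; no integer root y with |y| ≤ 4.
  x = 0: f_y(0, y) = 6*y**2 + 8*y - 9; no integer root y with |y| ≤ 4.
  x = 1: f_y(1, y) = 6*y**2 + 10*y - 16; vanishes at y ∈ {1}. (1, 1): f_x = -63 ≠ 0.
  x = 2: f_y(2, y) = 6*y**2 + 12*y - 25; no integer root y with |y| ≤ 4.
  x = 3: f_y(3, y) = 6*y**2 + 14*y - 36; no integer root y with |y| ≤ 4.
  x = 4: f_y(4, y) = 6*y**2 + 16*y - 49; no integer root y with |y| ≤ 4.
Only singular point on the grid: (-3, 0).
Classify: substitute x = -3 + u, y = 0 + v and expand: f = -u**3 - u**2*v - u**2 + u*v**2 + 2*v**3 + v**2.
No constant or linear terms (consistent with a singular point). Quadratic part: -u**2 + v**2. Cubic part: -u**3 - u**2*v + u*v**2 + 2*v**3.
The quadratic part v**2 - u**2 = (v − u)(v + u) splits into two distinct linear factors, so there are two distinct tangent lines y − 0 = ±(x − -3) — this is a node (ordinary double point).
Classification: node.


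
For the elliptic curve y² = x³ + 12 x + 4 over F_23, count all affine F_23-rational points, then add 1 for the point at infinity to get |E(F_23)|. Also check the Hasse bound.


Affine points = {(0, 2), (0, 21), (2, 6), (2, 17), (4, 1), (4, 22), (6, 4), (6, 19), (9, 6), (9, 17), (11, 8), (11, 15), (12, 6), (12, 17), (14, 8), (14, 15), (18, 7), (18, 16), (21, 8), (21, 15)}; affine count = 20; |E(F_23)| = 21.

Discriminant check: Δ ∝ 4a³ + 27b² = 4·12³ + 27·4² = 4·1728 + 27·16 ≡ 7 (mod 23). Nonzero ⇒ E is nonsingular.
For each x ∈ F_23, compute rhs = x³ + 12·x + 4 mod 23, then count y ∈ F_23 with y² ≡ rhs.
  x = 0: rhs = 4, matching y values: 2, 21 (2 points).
  x = 1: rhs = 17, matching y values: none (0 points).
  x = 2: rhs = 13, matching y values: 6, 17 (2 points).
  x = 3: rhs = 21, matching y values: none (0 points).
  x = 4: rhs = 1, matching y values: 1, 22 (2 points).
  x = 5: rhs = 5, matching y values: none (0 points).
  x = 6: rhs = 16, matching y values: 4, 19 (2 points).
  x = 7: rhs = 17, matching y values: none (0 points).
  x = 8: rhs = 14, matching y values: none (0 points).
  x = 9: rhs = 13, matching y values: 6, 17 (2 points).
  x = 10: rhs = 20, matching y values: none (0 points).
  x = 11: rhs = 18, matching y values: 8, 15 (2 points).
  x = 12: rhs = 13, matching y values: 6, 17 (2 points).
  x = 13: rhs = 11, matching y values: none (0 points).
  x = 14: rhs = 18, matching y values: 8, 15 (2 points).
  x = 15: rhs = 17, matching y values: none (0 points).
  x = 16: rhs = 14, matching y values: none (0 points).
  x = 17: rhs = 15, matching y values: none (0 points).
  x = 18: rhs = 3, matching y values: 7, 16 (2 points).
  x = 19: rhs = 7, matching y values: none (0 points).
  x = 20: rhs = 10, matching y values: none (0 points).
  x = 21: rhs = 18, matching y values: 8, 15 (2 points).
  x = 22: rhs = 14, matching y values: none (0 points).
Total affine count: 20.
Full point count |E(F_23)| = 20 + 1 = 21.
Hasse bound: |21 − (23+1)| = |-3| = 3 ≤ 2√23 ≈ 9.5917 ✓.


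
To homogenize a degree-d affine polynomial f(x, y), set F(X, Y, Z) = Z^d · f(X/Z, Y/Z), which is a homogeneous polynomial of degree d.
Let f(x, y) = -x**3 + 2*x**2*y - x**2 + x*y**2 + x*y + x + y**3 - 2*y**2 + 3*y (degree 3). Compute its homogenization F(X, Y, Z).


F(X, Y, Z) = -X**3 + 2*X**2*Y - X**2*Z + X*Y**2 + X*Y*Z + X*Z**2 + Y**3 - 2*Y**2*Z + 3*Y*Z**2

deg(f) = 3.
Substitute x = X/Z, y = Y/Z into f, then multiply by Z^3.
  monomial -1·x^3·y^0 ↦ -1·X^3·Y^0·Z^0.
  monomial 2·x^2·y^1 ↦ 2·X^2·Y^1·Z^0.
  monomial -1·x^2·y^0 ↦ -1·X^2·Y^0·Z^1.
  monomial 1·x^1·y^2 ↦ 1·X^1·Y^2·Z^0.
  monomial 1·x^1·y^1 ↦ 1·X^1·Y^1·Z^1.
  monomial 1·x^1·y^0 ↦ 1·X^1·Y^0·Z^2.
  monomial 1·x^0·y^3 ↦ 1·X^0·Y^3·Z^0.
  monomial -2·x^0·y^2 ↦ -2·X^0·Y^2·Z^1.
  monomial 3·x^0·y^1 ↦ 3·X^0·Y^1·Z^2.
Collecting: F(X, Y, Z) = -X**3 + 2*X**2*Y - X**2*Z + X*Y**2 + X*Y*Z + X*Z**2 + Y**3 - 2*Y**2*Z + 3*Y*Z**2.


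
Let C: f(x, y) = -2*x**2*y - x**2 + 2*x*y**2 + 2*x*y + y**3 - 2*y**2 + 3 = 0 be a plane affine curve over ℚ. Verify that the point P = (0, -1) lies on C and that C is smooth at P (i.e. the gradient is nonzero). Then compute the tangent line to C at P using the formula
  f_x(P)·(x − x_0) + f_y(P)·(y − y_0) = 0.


Tangent line at P: 7*y + 7 = 0.

Step 1: f(0, -1) = 0, so P lies on C.
Step 2: partial derivatives
  f_x(x, y) = -4*x*y - 2*x + 2*y**2 + 2*y, f_y(x, y) = -2*x**2 + 4*x*y + 2*x + 3*y**2 - 4*y.
  f_x(P) = 0, f_y(P) = 7 (gradient nonzero, so P is smooth).
Step 3: tangent line at P: 0·(x − 0) + 7·(y − -1) = 0.
Expanding: 7*y + 7 = 0.


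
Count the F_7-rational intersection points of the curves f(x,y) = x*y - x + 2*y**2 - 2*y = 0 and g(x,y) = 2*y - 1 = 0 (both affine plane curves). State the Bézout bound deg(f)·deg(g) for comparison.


Common zeros: {(6, 4)}; count = 1; Bézout bound = 2.

deg(f) = 2, deg(g) = 1, so Bézout bound = 2.
Scan x ∈ F_7. For each x, list the y ∈ F_7 with f(x, y) ≡ 0 and those with g(x, y) ≡ 0 (mod 7); the common zeros in that column are the intersection.
  x = 0: f ≡ 0 at y ∈ {0, 1}; g ≡ 0 at y ∈ {4}; common: ∅.
  x = 1: f ≡ 0 at y ∈ {1, 3}; g ≡ 0 at y ∈ {4}; common: ∅.
  x = 2: f ≡ 0 at y ∈ {1, 6}; g ≡ 0 at y ∈ {4}; common: ∅.
  x = 3: f ≡ 0 at y ∈ {1, 2}; g ≡ 0 at y ∈ {4}; common: ∅.
  x = 4: f ≡ 0 at y ∈ {1, 5}; g ≡ 0 at y ∈ {4}; common: ∅.
  x = 5: f ≡ 0 at y ∈ {1}; g ≡ 0 at y ∈ {4}; common: ∅.
  x = 6: f ≡ 0 at y ∈ {1, 4}; g ≡ 0 at y ∈ {4}; common: {4}.
Collecting: common zeros = {(6, 4)}, so the count is 1.
Comparison with the Bézout bound: 1 ≤ 2 = deg(f)·deg(g), as expected for curves with no common component (the affine F_7-count falls short of the bound because intersections may lie at infinity, over extension fields, or carry multiplicity).


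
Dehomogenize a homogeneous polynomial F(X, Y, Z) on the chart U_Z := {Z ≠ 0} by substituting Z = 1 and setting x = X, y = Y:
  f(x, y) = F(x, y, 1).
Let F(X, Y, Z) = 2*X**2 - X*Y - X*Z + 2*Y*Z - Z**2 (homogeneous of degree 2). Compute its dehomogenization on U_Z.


f(x, y) = 2*x**2 - x*y - x + 2*y - 1

On U_Z we set Z = 1. Each monomial c·X^i·Y^j·Z^k in F becomes c·x^i·y^j·1^k = c·x^i·y^j.
Substituting Z = 1: F(X, Y, 1) = 2*x**2 - x*y - x + 2*y - 1.
Note: deg(f) ≤ deg(F) = 2; strict inequality happens when F is divisible by Z (lost terms).


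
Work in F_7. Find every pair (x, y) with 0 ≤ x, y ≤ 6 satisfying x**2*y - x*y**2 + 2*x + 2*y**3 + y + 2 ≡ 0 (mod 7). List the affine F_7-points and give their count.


Affine F_7-points: {(1, 1), (2, 5), (3, 6), (4, 5), (5, 1), (5, 6), (6, 0)}; count = 7.

For each of the 49 pairs (x, y) ∈ F_7², evaluate f(x, y) mod 7. Record the zeros.
  x = 0: [0↦2, 1↦5, 2↦6, 3↦3, 4↦1, 5↦5, 6↦6]  zeros at y ∈ ∅
  x = 1: [0↦4, 1↦0, 2↦6, 3↦6, 4↦5, 5↦1, 6↦6]  zeros at y ∈ {1}
  x = 2: [0↦6, 1↦4, 2↦3, 3↦1, 4↦3, 5↦0, 6↦4]  zeros at y ∈ {5}
  x = 3: [0↦1, 1↦3, 2↦4, 3↦2, 4↦2, 5↦2, 6↦0]  zeros at y ∈ {6}
  x = 4: [0↦3, 1↦4, 2↦2, 3↦2, 4↦2, 5↦0, 6↦1]  zeros at y ∈ {5}
  x = 5: [0↦5, 1↦0, 2↦4, 3↦1, 4↦3, 5↦1, 6↦0]  zeros at y ∈ {1, 6}
  x = 6: [0↦0, 1↦5, 2↦3, 3↦6, 4↦5, 5↦5, 6↦4]  zeros at y ∈ {0}
Collecting zeros: affine points = {(1, 1), (2, 5), (3, 6), (4, 5), (5, 1), (5, 6), (6, 0)}.
Total count |C(F_7)_aff| = 7.


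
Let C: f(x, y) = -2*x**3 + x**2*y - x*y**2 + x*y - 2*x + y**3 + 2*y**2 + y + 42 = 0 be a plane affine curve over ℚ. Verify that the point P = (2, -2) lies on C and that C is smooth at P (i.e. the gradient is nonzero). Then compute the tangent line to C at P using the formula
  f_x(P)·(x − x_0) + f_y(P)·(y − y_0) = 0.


Tangent line at P: -40*x + 19*y + 118 = 0.

Step 1: f(2, -2) = 0, so P lies on C.
Step 2: partial derivatives
  f_x(x, y) = -6*x**2 + 2*x*y - y**2 + y - 2, f_y(x, y) = x**2 - 2*x*y + x + 3*y**2 + 4*y + 1.
  f_x(P) = -40, f_y(P) = 19 (gradient nonzero, so P is smooth).
Step 3: tangent line at P: -40·(x − 2) + 19·(y − -2) = 0.
Expanding: -40*x + 19*y + 118 = 0.


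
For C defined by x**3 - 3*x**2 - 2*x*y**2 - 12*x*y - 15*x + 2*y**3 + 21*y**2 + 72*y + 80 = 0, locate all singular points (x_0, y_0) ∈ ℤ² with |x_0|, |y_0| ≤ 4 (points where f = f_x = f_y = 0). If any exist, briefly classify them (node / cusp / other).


Singular points: {(1, -3)}; classification: cusp.

Compute partial derivatives:
  f_x = 3*x**2 - 6*x - 2*y**2 - 12*y - 15.
  f_y = -4*x*y - 12*x + 6*y**2 + 42*y + 72.
Scan x_0 ∈ {−4, ..., 4}. For each x_0, f_y(x_0, y) is a polynomial in y; find its integer roots y ∈ {−4, ..., 4}, then test f_x and f at those candidates.
  x = -4: f_y(-4, y) = 6*y**2 + 58*y + 120; vanishes at y ∈ {-3}. (-4, -3): f_x = 75 ≠ 0.
  x = -3: f_y(-3, y) = 6*y**2 + 54*y + 108; vanishes at y ∈ {-3}. (-3, -3): f_x = 48 ≠ 0.
  x = -2: f_y(-2, y) = 6*y**2 + 50*y + 96; vanishes at y ∈ {-3}. (-2, -3): f_x = 27 ≠ 0.
  x = -1: f_y(-1, y) = 6*y**2 + 46*y + 84; vanishes at y ∈ {-3}. (-1, -3): f_x = 12 ≠ 0.
  x = 0: f_y(0, y) = 6*y**2 + 42*y + 72; vanishes at y ∈ {-4, -3}. (0, -4): f_x = 1 ≠ 0; (0, -3): f_x = 3 ≠ 0.
  x = 1: f_y(1, y) = 6*y**2 + 38*y + 60; vanishes at y ∈ {-3}. (1, -3): f_x = 0, f = 0 — SINGULAR.
  x = 2: f_y(2, y) = 6*y**2 + 34*y + 48; vanishes at y ∈ {-3}. (2, -3): f_x = 3 ≠ 0.
  x = 3: f_y(3, y) = 6*y**2 + 30*y + 36; vanishes at y ∈ {-3, -2}. (3, -3): f_x = 12 ≠ 0; (3, -2): f_x = 10 ≠ 0.
  x = 4: f_y(4, y) = 6*y**2 + 26*y + 24; vanishes at y ∈ {-3}. (4, -3): f_x = 27 ≠ 0.
Only singular point on the grid: (1, -3).
Classify: substitute x = 1 + u, y = -3 + v and expand: f = u**3 - 2*u*v**2 + 2*v**3 + v**2.
No constant or linear terms (consistent with a singular point). Quadratic part: v**2. Cubic part: u**3 - 2*u*v**2 + 2*v**3.
The quadratic part v**2 is a perfect square, so there is a single (double) tangent line v = 0, i.e. y = -3. Restricting the cubic part to that line (v = 0) leaves u**3 ≠ 0, so f is not divisible by v and the branch is v² ≈ -u**3 to lowest order — this is a cusp.
Classification: cusp.


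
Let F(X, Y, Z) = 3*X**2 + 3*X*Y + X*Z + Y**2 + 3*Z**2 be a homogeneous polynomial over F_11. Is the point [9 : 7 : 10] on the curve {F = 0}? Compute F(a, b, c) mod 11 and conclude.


F(9,7,10) ≡ 2 (mod 11); P is NOT on the curve.

Evaluate F(9, 7, 10) term-by-term (mod 11).
  3*X**2 ↦ 3·81·1·1 = 243
  3*X*Y ↦ 3·9·7·1 = 189
  X*Z ↦ 1·9·1·10 = 90
  Y**2 ↦ 1·1·49·1 = 49
  3*Z**2 ↦ 3·1·1·100 = 300
Sum: F(9, 7, 10) = (243) + (189) + (90) + (49) + (300) = 871.
Reducing mod 11: 871 ≡ 2 (mod 11).
Since F(a, b, c) ≡ 2 ≠ 0 (mod 11), P does NOT lie on the curve.


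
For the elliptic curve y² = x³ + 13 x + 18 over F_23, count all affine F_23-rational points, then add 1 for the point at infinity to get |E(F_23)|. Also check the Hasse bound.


Affine points = {(0, 8), (0, 15), (1, 3), (1, 20), (2, 11), (2, 12), (5, 1), (5, 22), (6, 6), (6, 17), (8, 6), (8, 17), (9, 6), (9, 17), (12, 4), (12, 19), (14, 0), (15, 0), (17, 0), (18, 9), (18, 14), (22, 2), (22, 21)}; affine count = 23; |E(F_23)| = 24.

Discriminant check: Δ ∝ 4a³ + 27b² = 4·13³ + 27·18² = 4·2197 + 27·324 ≡ 10 (mod 23). Nonzero ⇒ E is nonsingular.
For each x ∈ F_23, compute rhs = x³ + 13·x + 18 mod 23, then count y ∈ F_23 with y² ≡ rhs.
  x = 0: rhs = 18, matching y values: 8, 15 (2 points).
  x = 1: rhs = 9, matching y values: 3, 20 (2 points).
  x = 2: rhs = 6, matching y values: 11, 12 (2 points).
  x = 3: rhs = 15, matching y values: none (0 points).
  x = 4: rhs = 19, matching y values: none (0 points).
  x = 5: rhs = 1, matching y values: 1, 22 (2 points).
  x = 6: rhs = 13, matching y values: 6, 17 (2 points).
  x = 7: rhs = 15, matching y values: none (0 points).
  x = 8: rhs = 13, matching y values: 6, 17 (2 points).
  x = 9: rhs = 13, matching y values: 6, 17 (2 points).
  x = 10: rhs = 21, matching y values: none (0 points).
  x = 11: rhs = 20, matching y values: none (0 points).
  x = 12: rhs = 16, matching y values: 4, 19 (2 points).
  x = 13: rhs = 15, matching y values: none (0 points).
  x = 14: rhs = 0, matching y values: 0 (1 points).
  x = 15: rhs = 0, matching y values: 0 (1 points).
  x = 16: rhs = 21, matching y values: none (0 points).
  x = 17: rhs = 0, matching y values: 0 (1 points).
  x = 18: rhs = 12, matching y values: 9, 14 (2 points).
  x = 19: rhs = 17, matching y values: none (0 points).
  x = 20: rhs = 21, matching y values: none (0 points).
  x = 21: rhs = 7, matching y values: none (0 points).
  x = 22: rhs = 4, matching y values: 2, 21 (2 points).
Total affine count: 23.
Full point count |E(F_23)| = 23 + 1 = 24.
Hasse bound: |24 − (23+1)| = |0| = 0 ≤ 2√23 ≈ 9.5917 ✓.


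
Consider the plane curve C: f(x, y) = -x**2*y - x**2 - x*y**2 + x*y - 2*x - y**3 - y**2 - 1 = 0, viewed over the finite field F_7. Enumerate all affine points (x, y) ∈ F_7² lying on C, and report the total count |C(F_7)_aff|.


Affine F_7-points: {(1, 1), (1, 3), (3, 4), (4, 2), (4, 3), (4, 4), (5, 1), (5, 6), (6, 0)}; count = 9.

For each of the 49 pairs (x, y) ∈ F_7², evaluate f(x, y) mod 7. Record the zeros.
  x = 0: [0↦6, 1↦4, 2↦1, 3↦5, 4↦3, 5↦3, 6↦6]  zeros at y ∈ ∅
  x = 1: [0↦3, 1↦0, 2↦1, 3↦0, 4↦5, 5↦3, 6↦2]  zeros at y ∈ {1, 3}
  x = 2: [0↦5, 1↦6, 2↦2, 3↦1, 4↦4, 5↦5, 6↦5]  zeros at y ∈ ∅
  x = 3: [0↦5, 1↦1, 2↦4, 3↦1, 4↦0, 5↦2, 6↦1]  zeros at y ∈ {4}
  x = 4: [0↦3, 1↦6, 2↦0, 3↦0, 4↦0, 5↦1, 6↦4]  zeros at y ∈ {2, 3, 4}
  x = 5: [0↦6, 1↦0, 2↦4, 3↦5, 4↦4, 5↦2, 6↦0]  zeros at y ∈ {1, 6}
  x = 6: [0↦0, 1↦4, 2↦2, 3↦2, 4↦5, 5↦5, 6↦3]  zeros at y ∈ {0}
Collecting zeros: affine points = {(1, 1), (1, 3), (3, 4), (4, 2), (4, 3), (4, 4), (5, 1), (5, 6), (6, 0)}.
Total count |C(F_7)_aff| = 9.


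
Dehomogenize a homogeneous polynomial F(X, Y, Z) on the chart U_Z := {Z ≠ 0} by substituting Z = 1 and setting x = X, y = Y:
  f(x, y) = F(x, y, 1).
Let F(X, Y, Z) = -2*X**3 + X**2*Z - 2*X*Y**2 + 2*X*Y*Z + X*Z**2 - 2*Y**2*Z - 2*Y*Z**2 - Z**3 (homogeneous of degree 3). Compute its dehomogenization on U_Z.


f(x, y) = -2*x**3 + x**2 - 2*x*y**2 + 2*x*y + x - 2*y**2 - 2*y - 1

On U_Z we set Z = 1. Each monomial c·X^i·Y^j·Z^k in F becomes c·x^i·y^j·1^k = c·x^i·y^j.
Substituting Z = 1: F(X, Y, 1) = -2*x**3 + x**2 - 2*x*y**2 + 2*x*y + x - 2*y**2 - 2*y - 1.
Note: deg(f) ≤ deg(F) = 3; strict inequality happens when F is divisible by Z (lost terms).


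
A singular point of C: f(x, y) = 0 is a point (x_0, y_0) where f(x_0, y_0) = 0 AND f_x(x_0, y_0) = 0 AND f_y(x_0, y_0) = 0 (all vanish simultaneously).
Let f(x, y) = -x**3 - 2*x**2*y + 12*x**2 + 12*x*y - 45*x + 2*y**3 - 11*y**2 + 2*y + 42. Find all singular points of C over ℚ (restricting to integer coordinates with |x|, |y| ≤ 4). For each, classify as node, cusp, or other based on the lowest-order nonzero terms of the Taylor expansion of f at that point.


Singular points: {(3, 2)}; classification: node.

Compute partial derivatives:
  f_x = -3*x**2 - 4*x*y + 24*x + 12*y - 45.
  f_y = -2*x**2 + 12*x + 6*y**2 - 22*y + 2.
Scan x_0 ∈ {−4, ..., 4}. For each x_0, f_y(x_0, y) is a polynomial in y; find its integer roots y ∈ {−4, ..., 4}, then test f_x and f at those candidates.
  x = -4: f_y(-4, y) = 6*y**2 - 22*y - 78; no integer root y with |y| ≤ 4.
  x = -3: f_y(-3, y) = 6*y**2 - 22*y - 52; no integer root y with |y| ≤ 4.
  x = -2: f_y(-2, y) = 6*y**2 - 22*y - 30; no integer root y with |y| ≤ 4.
  x = -1: f_y(-1, y) = 6*y**2 - 22*y - 12; no integer root y with |y| ≤ 4.
  x = 0: f_y(0, y) = 6*y**2 - 22*y + 2; no integer root y with |y| ≤ 4.
  x = 1: f_y(1, y) = 6*y**2 - 22*y + 12; vanishes at y ∈ {3}. (1, 3): f_x = 0 but f = -1 ≠ 0.
  x = 2: f_y(2, y) = 6*y**2 - 22*y + 18; no integer root y with |y| ≤ 4.
  x = 3: f_y(3, y) = 6*y**2 - 22*y + 20; vanishes at y ∈ {2}. (3, 2): f_x = 0, f = 0 — SINGULAR.
  x = 4: f_y(4, y) = 6*y**2 - 22*y + 18; no integer root y with |y| ≤ 4.
Only singular point on the grid: (3, 2).
Classify: substitute x = 3 + u, y = 2 + v and expand: f = -u**3 - 2*u**2*v - u**2 + 2*v**3 + v**2.
No constant or linear terms (consistent with a singular point). Quadratic part: -u**2 + v**2. Cubic part: -u**3 - 2*u**2*v + 2*v**3.
The quadratic part v**2 - u**2 = (v − u)(v + u) splits into two distinct linear factors, so there are two distinct tangent lines y − 2 = ±(x − 3) — this is a node (ordinary double point).
Classification: node.


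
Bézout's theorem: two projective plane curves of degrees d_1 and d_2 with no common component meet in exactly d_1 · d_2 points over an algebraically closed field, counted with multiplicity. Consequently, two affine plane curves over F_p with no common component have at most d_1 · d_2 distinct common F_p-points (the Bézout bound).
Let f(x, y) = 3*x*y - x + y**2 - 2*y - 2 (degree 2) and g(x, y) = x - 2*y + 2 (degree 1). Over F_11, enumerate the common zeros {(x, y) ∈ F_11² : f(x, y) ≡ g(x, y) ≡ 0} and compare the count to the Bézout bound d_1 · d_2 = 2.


Common zeros: {(4, 3), (9, 0)}; count = 2; Bézout bound = 2.

deg(f) = 2, deg(g) = 1, so Bézout bound = 2.
Scan x ∈ F_11. For each x, list the y ∈ F_11 with f(x, y) ≡ 0 and those with g(x, y) ≡ 0 (mod 11); the common zeros in that column are the intersection.
  x = 0: f ≡ 0 at y ∈ {6, 7}; g ≡ 0 at y ∈ {1}; common: ∅.
  x = 1: f ≡ 0 at y ∈ ∅; g ≡ 0 at y ∈ {7}; common: ∅.
  x = 2: f ≡ 0 at y ∈ ∅; g ≡ 0 at y ∈ {2}; common: ∅.
  x = 3: f ≡ 0 at y ∈ {5, 10}; g ≡ 0 at y ∈ {8}; common: ∅.
  x = 4: f ≡ 0 at y ∈ {3, 9}; g ≡ 0 at y ∈ {3}; common: {3}.
  x = 5: f ≡ 0 at y ∈ ∅; g ≡ 0 at y ∈ {9}; common: ∅.
  x = 6: f ≡ 0 at y ∈ ∅; g ≡ 0 at y ∈ {4}; common: ∅.
  x = 7: f ≡ 0 at y ∈ {1, 2}; g ≡ 0 at y ∈ {10}; common: ∅.
  x = 8: f ≡ 0 at y ∈ ∅; g ≡ 0 at y ∈ {5}; common: ∅.
  x = 9: f ≡ 0 at y ∈ {0, 8}; g ≡ 0 at y ∈ {0}; common: {0}.
  x = 10: f ≡ 0 at y ∈ ∅; g ≡ 0 at y ∈ {6}; common: ∅.
Collecting: common zeros = {(4, 3), (9, 0)}, so the count is 2.
Comparison with the Bézout bound: 2 ≤ 2 = deg(f)·deg(g), as expected for curves with no common component (the bound is attained).


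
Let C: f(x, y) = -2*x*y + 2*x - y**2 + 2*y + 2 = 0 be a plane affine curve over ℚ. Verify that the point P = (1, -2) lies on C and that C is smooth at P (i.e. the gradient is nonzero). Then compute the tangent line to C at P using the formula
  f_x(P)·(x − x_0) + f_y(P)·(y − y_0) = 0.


Tangent line at P: 6*x + 4*y + 2 = 0.

Step 1: f(1, -2) = 0, so P lies on C.
Step 2: partial derivatives
  f_x(x, y) = 2 - 2*y, f_y(x, y) = -2*x - 2*y + 2.
  f_x(P) = 6, f_y(P) = 4 (gradient nonzero, so P is smooth).
Step 3: tangent line at P: 6·(x − 1) + 4·(y − -2) = 0.
Expanding: 6*x + 4*y + 2 = 0.


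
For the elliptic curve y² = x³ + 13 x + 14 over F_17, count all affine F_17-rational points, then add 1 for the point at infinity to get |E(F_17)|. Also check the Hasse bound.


Affine points = {(5, 0), (6, 6), (6, 11), (8, 1), (8, 16), (11, 3), (11, 14), (13, 0), (14, 4), (14, 13), (16, 0)}; affine count = 11; |E(F_17)| = 12.

Discriminant check: Δ ∝ 4a³ + 27b² = 4·13³ + 27·14² = 4·2197 + 27·196 ≡ 4 (mod 17). Nonzero ⇒ E is nonsingular.
For each x ∈ F_17, compute rhs = x³ + 13·x + 14 mod 17, then count y ∈ F_17 with y² ≡ rhs.
  x = 0: rhs = 14, matching y values: none (0 points).
  x = 1: rhs = 11, matching y values: none (0 points).
  x = 2: rhs = 14, matching y values: none (0 points).
  x = 3: rhs = 12, matching y values: none (0 points).
  x = 4: rhs = 11, matching y values: none (0 points).
  x = 5: rhs = 0, matching y values: 0 (1 points).
  x = 6: rhs = 2, matching y values: 6, 11 (2 points).
  x = 7: rhs = 6, matching y values: none (0 points).
  x = 8: rhs = 1, matching y values: 1, 16 (2 points).
  x = 9: rhs = 10, matching y values: none (0 points).
  x = 10: rhs = 5, matching y values: none (0 points).
  x = 11: rhs = 9, matching y values: 3, 14 (2 points).
  x = 12: rhs = 11, matching y values: none (0 points).
  x = 13: rhs = 0, matching y values: 0 (1 points).
  x = 14: rhs = 16, matching y values: 4, 13 (2 points).
  x = 15: rhs = 14, matching y values: none (0 points).
  x = 16: rhs = 0, matching y values: 0 (1 points).
Total affine count: 11.
Full point count |E(F_17)| = 11 + 1 = 12.
Hasse bound: |12 − (17+1)| = |-6| = 6 ≤ 2√17 ≈ 8.2462 ✓.


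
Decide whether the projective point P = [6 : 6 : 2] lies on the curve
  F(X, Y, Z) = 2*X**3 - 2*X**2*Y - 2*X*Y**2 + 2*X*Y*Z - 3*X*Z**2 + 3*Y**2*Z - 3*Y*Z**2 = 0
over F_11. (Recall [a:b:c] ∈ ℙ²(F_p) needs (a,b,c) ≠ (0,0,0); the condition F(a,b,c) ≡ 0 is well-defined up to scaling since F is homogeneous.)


F(6,6,2) ≡ 4 (mod 11); P is NOT on the curve.

Evaluate F(6, 6, 2) term-by-term (mod 11).
  2*X**3 ↦ 2·216·1·1 = 432
  -2*X**2*Y ↦ -2·36·6·1 = -432
  -2*X*Y**2 ↦ -2·6·36·1 = -432
  2*X*Y*Z ↦ 2·6·6·2 = 144
  -3*X*Z**2 ↦ -3·6·1·4 = -72
  3*Y**2*Z ↦ 3·1·36·2 = 216
  -3*Y*Z**2 ↦ -3·1·6·4 = -72
Sum: F(6, 6, 2) = (432) + (-432) + (-432) + (144) + (-72) + (216) + (-72) = -216.
Reducing mod 11: -216 ≡ 4 (mod 11).
Since F(a, b, c) ≡ 4 ≠ 0 (mod 11), P does NOT lie on the curve.


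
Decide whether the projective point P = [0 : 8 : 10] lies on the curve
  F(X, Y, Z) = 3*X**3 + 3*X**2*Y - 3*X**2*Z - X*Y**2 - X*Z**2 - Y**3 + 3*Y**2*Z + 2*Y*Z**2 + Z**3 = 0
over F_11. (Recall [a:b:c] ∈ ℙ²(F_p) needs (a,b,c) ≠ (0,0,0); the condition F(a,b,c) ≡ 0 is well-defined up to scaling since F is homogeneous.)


F(0,8,10) ≡ 4 (mod 11); P is NOT on the curve.

Evaluate F(0, 8, 10) term-by-term (mod 11).
  3*X**3 ↦ 3·0·1·1 = 0
  3*X**2*Y ↦ 3·0·8·1 = 0
  -3*X**2*Z ↦ -3·0·1·10 = 0
  -X*Y**2 ↦ -1·0·64·1 = 0
  -X*Z**2 ↦ -1·0·1·100 = 0
  -Y**3 ↦ -1·1·512·1 = -512
  3*Y**2*Z ↦ 3·1·64·10 = 1920
  2*Y*Z**2 ↦ 2·1·8·100 = 1600
  Z**3 ↦ 1·1·1·1000 = 1000
Sum: F(0, 8, 10) = (0) + (0) + (0) + (0) + (0) + (-512) + (1920) + (1600) + (1000) = 4008.
Reducing mod 11: 4008 ≡ 4 (mod 11).
Since F(a, b, c) ≡ 4 ≠ 0 (mod 11), P does NOT lie on the curve.
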